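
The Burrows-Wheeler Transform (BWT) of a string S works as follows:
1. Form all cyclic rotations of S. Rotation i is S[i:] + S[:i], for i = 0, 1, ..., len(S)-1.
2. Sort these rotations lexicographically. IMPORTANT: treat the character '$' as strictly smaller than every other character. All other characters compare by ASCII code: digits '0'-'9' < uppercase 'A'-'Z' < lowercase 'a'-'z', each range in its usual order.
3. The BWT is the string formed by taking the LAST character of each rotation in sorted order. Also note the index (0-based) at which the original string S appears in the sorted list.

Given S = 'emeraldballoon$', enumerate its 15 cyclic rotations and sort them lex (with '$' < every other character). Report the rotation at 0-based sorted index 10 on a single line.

Answer: meraldballoon$e

Derivation:
All 15 rotations (rotation i = S[i:]+S[:i]):
  rot[0] = emeraldballoon$
  rot[1] = meraldballoon$e
  rot[2] = eraldballoon$em
  rot[3] = raldballoon$eme
  rot[4] = aldballoon$emer
  rot[5] = ldballoon$emera
  rot[6] = dballoon$emeral
  rot[7] = balloon$emerald
  rot[8] = alloon$emeraldb
  rot[9] = lloon$emeraldba
  rot[10] = loon$emeraldbal
  rot[11] = oon$emeraldball
  rot[12] = on$emeraldballo
  rot[13] = n$emeraldballoo
  rot[14] = $emeraldballoon
Sorted (with $ < everything):
  sorted[0] = $emeraldballoon
  sorted[1] = aldballoon$emer
  sorted[2] = alloon$emeraldb
  sorted[3] = balloon$emerald
  sorted[4] = dballoon$emeral
  sorted[5] = emeraldballoon$
  sorted[6] = eraldballoon$em
  sorted[7] = ldballoon$emera
  sorted[8] = lloon$emeraldba
  sorted[9] = loon$emeraldbal
  sorted[10] = meraldballoon$e
  sorted[11] = n$emeraldballoo
  sorted[12] = on$emeraldballo
  sorted[13] = oon$emeraldball
  sorted[14] = raldballoon$eme
sorted[10] = meraldballoon$e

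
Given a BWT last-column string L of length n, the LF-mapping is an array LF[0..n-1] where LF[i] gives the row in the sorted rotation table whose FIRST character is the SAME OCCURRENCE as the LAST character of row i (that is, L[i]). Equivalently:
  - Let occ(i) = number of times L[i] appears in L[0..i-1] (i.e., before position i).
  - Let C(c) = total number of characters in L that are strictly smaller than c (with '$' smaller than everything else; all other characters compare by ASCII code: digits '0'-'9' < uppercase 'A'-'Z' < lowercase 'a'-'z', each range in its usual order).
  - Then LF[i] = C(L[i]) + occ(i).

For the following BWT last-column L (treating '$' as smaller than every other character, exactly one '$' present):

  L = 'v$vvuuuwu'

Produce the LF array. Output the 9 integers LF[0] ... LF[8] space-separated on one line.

Char counts: '$':1, 'u':4, 'v':3, 'w':1
C (first-col start): C('$')=0, C('u')=1, C('v')=5, C('w')=8
L[0]='v': occ=0, LF[0]=C('v')+0=5+0=5
L[1]='$': occ=0, LF[1]=C('$')+0=0+0=0
L[2]='v': occ=1, LF[2]=C('v')+1=5+1=6
L[3]='v': occ=2, LF[3]=C('v')+2=5+2=7
L[4]='u': occ=0, LF[4]=C('u')+0=1+0=1
L[5]='u': occ=1, LF[5]=C('u')+1=1+1=2
L[6]='u': occ=2, LF[6]=C('u')+2=1+2=3
L[7]='w': occ=0, LF[7]=C('w')+0=8+0=8
L[8]='u': occ=3, LF[8]=C('u')+3=1+3=4

Answer: 5 0 6 7 1 2 3 8 4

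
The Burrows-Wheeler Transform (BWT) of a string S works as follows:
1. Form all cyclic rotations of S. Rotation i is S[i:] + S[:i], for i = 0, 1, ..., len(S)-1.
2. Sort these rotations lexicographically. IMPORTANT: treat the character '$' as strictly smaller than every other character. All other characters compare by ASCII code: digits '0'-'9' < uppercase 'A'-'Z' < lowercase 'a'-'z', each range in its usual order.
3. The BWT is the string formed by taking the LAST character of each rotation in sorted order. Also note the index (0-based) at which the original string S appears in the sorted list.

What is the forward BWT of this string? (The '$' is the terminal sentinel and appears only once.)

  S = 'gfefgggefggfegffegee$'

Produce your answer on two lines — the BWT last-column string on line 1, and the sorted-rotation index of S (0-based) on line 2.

Answer: eeggfffgfggeeeg$gegff
15

Derivation:
All 21 rotations (rotation i = S[i:]+S[:i]):
  rot[0] = gfefgggefggfegffegee$
  rot[1] = fefgggefggfegffegee$g
  rot[2] = efgggefggfegffegee$gf
  rot[3] = fgggefggfegffegee$gfe
  rot[4] = gggefggfegffegee$gfef
  rot[5] = ggefggfegffegee$gfefg
  rot[6] = gefggfegffegee$gfefgg
  rot[7] = efggfegffegee$gfefggg
  rot[8] = fggfegffegee$gfefggge
  rot[9] = ggfegffegee$gfefgggef
  rot[10] = gfegffegee$gfefgggefg
  rot[11] = fegffegee$gfefgggefgg
  rot[12] = egffegee$gfefgggefggf
  rot[13] = gffegee$gfefgggefggfe
  rot[14] = ffegee$gfefgggefggfeg
  rot[15] = fegee$gfefgggefggfegf
  rot[16] = egee$gfefgggefggfegff
  rot[17] = gee$gfefgggefggfegffe
  rot[18] = ee$gfefgggefggfegffeg
  rot[19] = e$gfefgggefggfegffege
  rot[20] = $gfefgggefggfegffegee
Sorted (with $ < everything):
  sorted[0] = $gfefgggefggfegffegee  (last char: 'e')
  sorted[1] = e$gfefgggefggfegffege  (last char: 'e')
  sorted[2] = ee$gfefgggefggfegffeg  (last char: 'g')
  sorted[3] = efggfegffegee$gfefggg  (last char: 'g')
  sorted[4] = efgggefggfegffegee$gf  (last char: 'f')
  sorted[5] = egee$gfefgggefggfegff  (last char: 'f')
  sorted[6] = egffegee$gfefgggefggf  (last char: 'f')
  sorted[7] = fefgggefggfegffegee$g  (last char: 'g')
  sorted[8] = fegee$gfefgggefggfegf  (last char: 'f')
  sorted[9] = fegffegee$gfefgggefgg  (last char: 'g')
  sorted[10] = ffegee$gfefgggefggfeg  (last char: 'g')
  sorted[11] = fggfegffegee$gfefggge  (last char: 'e')
  sorted[12] = fgggefggfegffegee$gfe  (last char: 'e')
  sorted[13] = gee$gfefgggefggfegffe  (last char: 'e')
  sorted[14] = gefggfegffegee$gfefgg  (last char: 'g')
  sorted[15] = gfefgggefggfegffegee$  (last char: '$')
  sorted[16] = gfegffegee$gfefgggefg  (last char: 'g')
  sorted[17] = gffegee$gfefgggefggfe  (last char: 'e')
  sorted[18] = ggefggfegffegee$gfefg  (last char: 'g')
  sorted[19] = ggfegffegee$gfefgggef  (last char: 'f')
  sorted[20] = gggefggfegffegee$gfef  (last char: 'f')
Last column: eeggfffgfggeeeg$gegff
Original string S is at sorted index 15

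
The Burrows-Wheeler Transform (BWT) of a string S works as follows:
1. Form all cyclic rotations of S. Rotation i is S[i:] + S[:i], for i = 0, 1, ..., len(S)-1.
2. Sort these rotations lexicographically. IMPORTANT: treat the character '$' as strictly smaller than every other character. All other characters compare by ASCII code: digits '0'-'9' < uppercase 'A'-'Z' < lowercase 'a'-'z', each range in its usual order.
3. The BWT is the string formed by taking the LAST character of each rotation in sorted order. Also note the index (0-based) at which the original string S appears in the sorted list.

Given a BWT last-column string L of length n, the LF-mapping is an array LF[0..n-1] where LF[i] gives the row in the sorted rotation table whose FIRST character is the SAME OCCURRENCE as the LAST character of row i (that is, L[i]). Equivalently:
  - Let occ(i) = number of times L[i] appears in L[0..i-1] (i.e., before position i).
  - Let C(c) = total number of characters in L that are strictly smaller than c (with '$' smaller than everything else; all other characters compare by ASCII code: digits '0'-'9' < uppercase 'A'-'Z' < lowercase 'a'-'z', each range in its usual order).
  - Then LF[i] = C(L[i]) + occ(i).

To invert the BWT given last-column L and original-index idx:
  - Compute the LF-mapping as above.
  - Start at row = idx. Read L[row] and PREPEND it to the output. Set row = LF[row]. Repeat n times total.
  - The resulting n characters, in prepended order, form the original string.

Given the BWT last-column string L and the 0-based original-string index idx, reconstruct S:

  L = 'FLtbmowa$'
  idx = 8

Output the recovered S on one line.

Answer: wombatLF$

Derivation:
LF mapping: 1 2 7 4 5 6 8 3 0
Walk LF starting at row 8, prepending L[row]:
  step 1: row=8, L[8]='$', prepend. Next row=LF[8]=0
  step 2: row=0, L[0]='F', prepend. Next row=LF[0]=1
  step 3: row=1, L[1]='L', prepend. Next row=LF[1]=2
  step 4: row=2, L[2]='t', prepend. Next row=LF[2]=7
  step 5: row=7, L[7]='a', prepend. Next row=LF[7]=3
  step 6: row=3, L[3]='b', prepend. Next row=LF[3]=4
  step 7: row=4, L[4]='m', prepend. Next row=LF[4]=5
  step 8: row=5, L[5]='o', prepend. Next row=LF[5]=6
  step 9: row=6, L[6]='w', prepend. Next row=LF[6]=8
Reversed output: wombatLF$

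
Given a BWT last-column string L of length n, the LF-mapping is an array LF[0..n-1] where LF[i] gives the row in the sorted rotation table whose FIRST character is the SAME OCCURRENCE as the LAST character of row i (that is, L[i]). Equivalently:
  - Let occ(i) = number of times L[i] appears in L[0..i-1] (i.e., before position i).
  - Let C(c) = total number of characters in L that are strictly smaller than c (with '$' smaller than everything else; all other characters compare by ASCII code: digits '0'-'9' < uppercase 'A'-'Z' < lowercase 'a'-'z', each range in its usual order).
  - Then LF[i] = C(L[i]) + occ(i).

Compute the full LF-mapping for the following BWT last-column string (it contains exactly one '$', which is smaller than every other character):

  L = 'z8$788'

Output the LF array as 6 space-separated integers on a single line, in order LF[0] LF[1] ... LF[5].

Answer: 5 2 0 1 3 4

Derivation:
Char counts: '$':1, '7':1, '8':3, 'z':1
C (first-col start): C('$')=0, C('7')=1, C('8')=2, C('z')=5
L[0]='z': occ=0, LF[0]=C('z')+0=5+0=5
L[1]='8': occ=0, LF[1]=C('8')+0=2+0=2
L[2]='$': occ=0, LF[2]=C('$')+0=0+0=0
L[3]='7': occ=0, LF[3]=C('7')+0=1+0=1
L[4]='8': occ=1, LF[4]=C('8')+1=2+1=3
L[5]='8': occ=2, LF[5]=C('8')+2=2+2=4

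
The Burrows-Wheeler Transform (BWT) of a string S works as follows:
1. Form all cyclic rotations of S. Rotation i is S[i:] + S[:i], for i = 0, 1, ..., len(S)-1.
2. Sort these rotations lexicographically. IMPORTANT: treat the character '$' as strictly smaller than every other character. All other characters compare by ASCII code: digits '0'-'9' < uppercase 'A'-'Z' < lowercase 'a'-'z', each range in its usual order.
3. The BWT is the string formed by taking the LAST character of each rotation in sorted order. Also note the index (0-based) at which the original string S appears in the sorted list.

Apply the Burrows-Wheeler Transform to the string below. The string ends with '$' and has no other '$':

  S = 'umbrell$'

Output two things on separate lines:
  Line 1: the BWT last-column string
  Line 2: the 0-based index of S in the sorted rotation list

Answer: lmrleub$
7

Derivation:
All 8 rotations (rotation i = S[i:]+S[:i]):
  rot[0] = umbrell$
  rot[1] = mbrell$u
  rot[2] = brell$um
  rot[3] = rell$umb
  rot[4] = ell$umbr
  rot[5] = ll$umbre
  rot[6] = l$umbrel
  rot[7] = $umbrell
Sorted (with $ < everything):
  sorted[0] = $umbrell  (last char: 'l')
  sorted[1] = brell$um  (last char: 'm')
  sorted[2] = ell$umbr  (last char: 'r')
  sorted[3] = l$umbrel  (last char: 'l')
  sorted[4] = ll$umbre  (last char: 'e')
  sorted[5] = mbrell$u  (last char: 'u')
  sorted[6] = rell$umb  (last char: 'b')
  sorted[7] = umbrell$  (last char: '$')
Last column: lmrleub$
Original string S is at sorted index 7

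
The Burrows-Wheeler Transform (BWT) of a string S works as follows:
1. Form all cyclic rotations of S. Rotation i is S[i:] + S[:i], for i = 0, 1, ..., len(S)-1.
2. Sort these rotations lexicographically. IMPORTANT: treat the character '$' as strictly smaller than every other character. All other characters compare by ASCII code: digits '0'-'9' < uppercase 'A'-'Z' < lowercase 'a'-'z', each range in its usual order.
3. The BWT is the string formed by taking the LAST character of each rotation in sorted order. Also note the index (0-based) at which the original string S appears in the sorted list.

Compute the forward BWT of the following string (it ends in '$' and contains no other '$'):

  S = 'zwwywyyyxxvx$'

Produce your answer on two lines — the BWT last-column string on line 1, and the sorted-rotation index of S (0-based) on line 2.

All 13 rotations (rotation i = S[i:]+S[:i]):
  rot[0] = zwwywyyyxxvx$
  rot[1] = wwywyyyxxvx$z
  rot[2] = wywyyyxxvx$zw
  rot[3] = ywyyyxxvx$zww
  rot[4] = wyyyxxvx$zwwy
  rot[5] = yyyxxvx$zwwyw
  rot[6] = yyxxvx$zwwywy
  rot[7] = yxxvx$zwwywyy
  rot[8] = xxvx$zwwywyyy
  rot[9] = xvx$zwwywyyyx
  rot[10] = vx$zwwywyyyxx
  rot[11] = x$zwwywyyyxxv
  rot[12] = $zwwywyyyxxvx
Sorted (with $ < everything):
  sorted[0] = $zwwywyyyxxvx  (last char: 'x')
  sorted[1] = vx$zwwywyyyxx  (last char: 'x')
  sorted[2] = wwywyyyxxvx$z  (last char: 'z')
  sorted[3] = wywyyyxxvx$zw  (last char: 'w')
  sorted[4] = wyyyxxvx$zwwy  (last char: 'y')
  sorted[5] = x$zwwywyyyxxv  (last char: 'v')
  sorted[6] = xvx$zwwywyyyx  (last char: 'x')
  sorted[7] = xxvx$zwwywyyy  (last char: 'y')
  sorted[8] = ywyyyxxvx$zww  (last char: 'w')
  sorted[9] = yxxvx$zwwywyy  (last char: 'y')
  sorted[10] = yyxxvx$zwwywy  (last char: 'y')
  sorted[11] = yyyxxvx$zwwyw  (last char: 'w')
  sorted[12] = zwwywyyyxxvx$  (last char: '$')
Last column: xxzwyvxywyyw$
Original string S is at sorted index 12

Answer: xxzwyvxywyyw$
12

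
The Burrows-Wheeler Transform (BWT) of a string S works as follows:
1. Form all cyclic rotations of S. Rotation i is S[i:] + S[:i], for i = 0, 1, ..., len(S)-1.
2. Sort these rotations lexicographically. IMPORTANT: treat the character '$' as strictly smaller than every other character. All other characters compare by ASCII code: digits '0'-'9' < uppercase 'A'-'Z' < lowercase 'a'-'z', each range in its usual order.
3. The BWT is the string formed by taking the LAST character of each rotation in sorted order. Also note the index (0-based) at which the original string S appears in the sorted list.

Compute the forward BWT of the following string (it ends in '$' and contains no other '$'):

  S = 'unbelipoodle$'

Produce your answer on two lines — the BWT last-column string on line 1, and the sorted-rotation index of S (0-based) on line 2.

All 13 rotations (rotation i = S[i:]+S[:i]):
  rot[0] = unbelipoodle$
  rot[1] = nbelipoodle$u
  rot[2] = belipoodle$un
  rot[3] = elipoodle$unb
  rot[4] = lipoodle$unbe
  rot[5] = ipoodle$unbel
  rot[6] = poodle$unbeli
  rot[7] = oodle$unbelip
  rot[8] = odle$unbelipo
  rot[9] = dle$unbelipoo
  rot[10] = le$unbelipood
  rot[11] = e$unbelipoodl
  rot[12] = $unbelipoodle
Sorted (with $ < everything):
  sorted[0] = $unbelipoodle  (last char: 'e')
  sorted[1] = belipoodle$un  (last char: 'n')
  sorted[2] = dle$unbelipoo  (last char: 'o')
  sorted[3] = e$unbelipoodl  (last char: 'l')
  sorted[4] = elipoodle$unb  (last char: 'b')
  sorted[5] = ipoodle$unbel  (last char: 'l')
  sorted[6] = le$unbelipood  (last char: 'd')
  sorted[7] = lipoodle$unbe  (last char: 'e')
  sorted[8] = nbelipoodle$u  (last char: 'u')
  sorted[9] = odle$unbelipo  (last char: 'o')
  sorted[10] = oodle$unbelip  (last char: 'p')
  sorted[11] = poodle$unbeli  (last char: 'i')
  sorted[12] = unbelipoodle$  (last char: '$')
Last column: enolbldeuopi$
Original string S is at sorted index 12

Answer: enolbldeuopi$
12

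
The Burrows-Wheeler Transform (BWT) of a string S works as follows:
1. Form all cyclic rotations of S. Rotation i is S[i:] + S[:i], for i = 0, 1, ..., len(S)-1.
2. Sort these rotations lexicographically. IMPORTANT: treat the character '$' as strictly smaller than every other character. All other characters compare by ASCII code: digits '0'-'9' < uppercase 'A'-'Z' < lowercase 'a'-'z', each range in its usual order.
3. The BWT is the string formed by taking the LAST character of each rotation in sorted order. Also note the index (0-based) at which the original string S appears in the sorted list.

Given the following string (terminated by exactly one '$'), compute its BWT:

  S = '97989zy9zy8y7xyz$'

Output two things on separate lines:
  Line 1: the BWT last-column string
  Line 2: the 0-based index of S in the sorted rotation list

All 17 rotations (rotation i = S[i:]+S[:i]):
  rot[0] = 97989zy9zy8y7xyz$
  rot[1] = 7989zy9zy8y7xyz$9
  rot[2] = 989zy9zy8y7xyz$97
  rot[3] = 89zy9zy8y7xyz$979
  rot[4] = 9zy9zy8y7xyz$9798
  rot[5] = zy9zy8y7xyz$97989
  rot[6] = y9zy8y7xyz$97989z
  rot[7] = 9zy8y7xyz$97989zy
  rot[8] = zy8y7xyz$97989zy9
  rot[9] = y8y7xyz$97989zy9z
  rot[10] = 8y7xyz$97989zy9zy
  rot[11] = y7xyz$97989zy9zy8
  rot[12] = 7xyz$97989zy9zy8y
  rot[13] = xyz$97989zy9zy8y7
  rot[14] = yz$97989zy9zy8y7x
  rot[15] = z$97989zy9zy8y7xy
  rot[16] = $97989zy9zy8y7xyz
Sorted (with $ < everything):
  sorted[0] = $97989zy9zy8y7xyz  (last char: 'z')
  sorted[1] = 7989zy9zy8y7xyz$9  (last char: '9')
  sorted[2] = 7xyz$97989zy9zy8y  (last char: 'y')
  sorted[3] = 89zy9zy8y7xyz$979  (last char: '9')
  sorted[4] = 8y7xyz$97989zy9zy  (last char: 'y')
  sorted[5] = 97989zy9zy8y7xyz$  (last char: '$')
  sorted[6] = 989zy9zy8y7xyz$97  (last char: '7')
  sorted[7] = 9zy8y7xyz$97989zy  (last char: 'y')
  sorted[8] = 9zy9zy8y7xyz$9798  (last char: '8')
  sorted[9] = xyz$97989zy9zy8y7  (last char: '7')
  sorted[10] = y7xyz$97989zy9zy8  (last char: '8')
  sorted[11] = y8y7xyz$97989zy9z  (last char: 'z')
  sorted[12] = y9zy8y7xyz$97989z  (last char: 'z')
  sorted[13] = yz$97989zy9zy8y7x  (last char: 'x')
  sorted[14] = z$97989zy9zy8y7xy  (last char: 'y')
  sorted[15] = zy8y7xyz$97989zy9  (last char: '9')
  sorted[16] = zy9zy8y7xyz$97989  (last char: '9')
Last column: z9y9y$7y878zzxy99
Original string S is at sorted index 5

Answer: z9y9y$7y878zzxy99
5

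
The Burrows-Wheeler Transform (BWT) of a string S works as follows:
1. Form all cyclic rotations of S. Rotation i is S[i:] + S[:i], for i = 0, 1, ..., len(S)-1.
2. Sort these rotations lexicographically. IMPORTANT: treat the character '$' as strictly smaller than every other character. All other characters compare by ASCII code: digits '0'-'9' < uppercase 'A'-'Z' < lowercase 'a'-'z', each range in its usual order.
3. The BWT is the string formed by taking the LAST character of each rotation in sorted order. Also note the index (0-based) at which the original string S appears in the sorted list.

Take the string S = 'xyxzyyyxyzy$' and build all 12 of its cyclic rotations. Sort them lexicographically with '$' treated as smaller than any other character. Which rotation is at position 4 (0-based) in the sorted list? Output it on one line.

Answer: y$xyxzyyyxyz

Derivation:
All 12 rotations (rotation i = S[i:]+S[:i]):
  rot[0] = xyxzyyyxyzy$
  rot[1] = yxzyyyxyzy$x
  rot[2] = xzyyyxyzy$xy
  rot[3] = zyyyxyzy$xyx
  rot[4] = yyyxyzy$xyxz
  rot[5] = yyxyzy$xyxzy
  rot[6] = yxyzy$xyxzyy
  rot[7] = xyzy$xyxzyyy
  rot[8] = yzy$xyxzyyyx
  rot[9] = zy$xyxzyyyxy
  rot[10] = y$xyxzyyyxyz
  rot[11] = $xyxzyyyxyzy
Sorted (with $ < everything):
  sorted[0] = $xyxzyyyxyzy
  sorted[1] = xyxzyyyxyzy$
  sorted[2] = xyzy$xyxzyyy
  sorted[3] = xzyyyxyzy$xy
  sorted[4] = y$xyxzyyyxyz
  sorted[5] = yxyzy$xyxzyy
  sorted[6] = yxzyyyxyzy$x
  sorted[7] = yyxyzy$xyxzy
  sorted[8] = yyyxyzy$xyxz
  sorted[9] = yzy$xyxzyyyx
  sorted[10] = zy$xyxzyyyxy
  sorted[11] = zyyyxyzy$xyx
sorted[4] = y$xyxzyyyxyz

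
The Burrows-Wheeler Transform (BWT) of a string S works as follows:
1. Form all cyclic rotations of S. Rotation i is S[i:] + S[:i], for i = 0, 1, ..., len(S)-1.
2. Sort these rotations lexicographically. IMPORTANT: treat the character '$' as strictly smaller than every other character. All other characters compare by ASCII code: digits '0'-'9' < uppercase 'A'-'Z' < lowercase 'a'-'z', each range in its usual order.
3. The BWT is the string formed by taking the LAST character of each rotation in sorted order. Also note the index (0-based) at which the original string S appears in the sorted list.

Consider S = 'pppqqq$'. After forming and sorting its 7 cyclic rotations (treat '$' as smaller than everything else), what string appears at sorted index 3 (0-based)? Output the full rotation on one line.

All 7 rotations (rotation i = S[i:]+S[:i]):
  rot[0] = pppqqq$
  rot[1] = ppqqq$p
  rot[2] = pqqq$pp
  rot[3] = qqq$ppp
  rot[4] = qq$pppq
  rot[5] = q$pppqq
  rot[6] = $pppqqq
Sorted (with $ < everything):
  sorted[0] = $pppqqq
  sorted[1] = pppqqq$
  sorted[2] = ppqqq$p
  sorted[3] = pqqq$pp
  sorted[4] = q$pppqq
  sorted[5] = qq$pppq
  sorted[6] = qqq$ppp
sorted[3] = pqqq$pp

Answer: pqqq$pp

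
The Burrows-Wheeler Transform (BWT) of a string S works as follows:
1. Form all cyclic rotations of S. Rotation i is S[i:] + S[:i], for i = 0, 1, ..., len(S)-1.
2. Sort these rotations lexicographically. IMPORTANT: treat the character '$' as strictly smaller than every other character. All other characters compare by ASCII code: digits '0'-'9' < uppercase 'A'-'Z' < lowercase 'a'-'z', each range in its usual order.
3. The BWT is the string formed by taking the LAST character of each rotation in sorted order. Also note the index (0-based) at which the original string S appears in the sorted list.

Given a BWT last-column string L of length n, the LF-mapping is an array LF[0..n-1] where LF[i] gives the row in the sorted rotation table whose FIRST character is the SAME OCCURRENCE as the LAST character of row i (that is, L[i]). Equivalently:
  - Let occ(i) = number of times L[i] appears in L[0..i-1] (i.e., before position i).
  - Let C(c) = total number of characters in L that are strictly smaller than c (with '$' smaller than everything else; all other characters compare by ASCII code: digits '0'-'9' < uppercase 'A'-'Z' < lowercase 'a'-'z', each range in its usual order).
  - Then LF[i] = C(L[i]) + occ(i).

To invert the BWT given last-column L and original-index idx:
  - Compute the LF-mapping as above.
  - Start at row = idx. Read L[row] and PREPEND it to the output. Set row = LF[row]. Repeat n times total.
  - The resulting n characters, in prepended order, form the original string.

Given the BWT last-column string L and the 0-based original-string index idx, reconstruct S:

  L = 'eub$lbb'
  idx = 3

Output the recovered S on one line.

LF mapping: 4 6 1 0 5 2 3
Walk LF starting at row 3, prepending L[row]:
  step 1: row=3, L[3]='$', prepend. Next row=LF[3]=0
  step 2: row=0, L[0]='e', prepend. Next row=LF[0]=4
  step 3: row=4, L[4]='l', prepend. Next row=LF[4]=5
  step 4: row=5, L[5]='b', prepend. Next row=LF[5]=2
  step 5: row=2, L[2]='b', prepend. Next row=LF[2]=1
  step 6: row=1, L[1]='u', prepend. Next row=LF[1]=6
  step 7: row=6, L[6]='b', prepend. Next row=LF[6]=3
Reversed output: bubble$

Answer: bubble$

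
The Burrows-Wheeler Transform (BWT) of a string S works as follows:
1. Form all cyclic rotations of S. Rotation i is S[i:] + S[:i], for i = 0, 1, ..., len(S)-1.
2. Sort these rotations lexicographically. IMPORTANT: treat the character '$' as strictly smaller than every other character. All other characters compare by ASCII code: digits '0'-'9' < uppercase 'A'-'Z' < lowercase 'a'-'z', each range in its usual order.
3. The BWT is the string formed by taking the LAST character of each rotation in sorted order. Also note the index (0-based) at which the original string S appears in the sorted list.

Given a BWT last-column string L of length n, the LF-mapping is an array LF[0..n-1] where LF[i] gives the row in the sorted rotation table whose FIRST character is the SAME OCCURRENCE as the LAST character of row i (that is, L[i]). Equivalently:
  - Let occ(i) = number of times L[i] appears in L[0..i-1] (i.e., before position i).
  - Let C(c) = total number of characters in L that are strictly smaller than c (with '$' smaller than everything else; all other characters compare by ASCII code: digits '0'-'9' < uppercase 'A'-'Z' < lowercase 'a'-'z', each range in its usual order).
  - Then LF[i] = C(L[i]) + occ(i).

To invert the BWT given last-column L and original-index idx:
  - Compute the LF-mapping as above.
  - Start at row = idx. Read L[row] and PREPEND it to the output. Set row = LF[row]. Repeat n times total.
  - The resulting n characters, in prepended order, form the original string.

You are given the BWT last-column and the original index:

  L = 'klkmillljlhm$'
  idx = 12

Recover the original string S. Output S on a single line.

LF mapping: 4 6 5 11 2 7 8 9 3 10 1 12 0
Walk LF starting at row 12, prepending L[row]:
  step 1: row=12, L[12]='$', prepend. Next row=LF[12]=0
  step 2: row=0, L[0]='k', prepend. Next row=LF[0]=4
  step 3: row=4, L[4]='i', prepend. Next row=LF[4]=2
  step 4: row=2, L[2]='k', prepend. Next row=LF[2]=5
  step 5: row=5, L[5]='l', prepend. Next row=LF[5]=7
  step 6: row=7, L[7]='l', prepend. Next row=LF[7]=9
  step 7: row=9, L[9]='l', prepend. Next row=LF[9]=10
  step 8: row=10, L[10]='h', prepend. Next row=LF[10]=1
  step 9: row=1, L[1]='l', prepend. Next row=LF[1]=6
  step 10: row=6, L[6]='l', prepend. Next row=LF[6]=8
  step 11: row=8, L[8]='j', prepend. Next row=LF[8]=3
  step 12: row=3, L[3]='m', prepend. Next row=LF[3]=11
  step 13: row=11, L[11]='m', prepend. Next row=LF[11]=12
Reversed output: mmjllhlllkik$

Answer: mmjllhlllkik$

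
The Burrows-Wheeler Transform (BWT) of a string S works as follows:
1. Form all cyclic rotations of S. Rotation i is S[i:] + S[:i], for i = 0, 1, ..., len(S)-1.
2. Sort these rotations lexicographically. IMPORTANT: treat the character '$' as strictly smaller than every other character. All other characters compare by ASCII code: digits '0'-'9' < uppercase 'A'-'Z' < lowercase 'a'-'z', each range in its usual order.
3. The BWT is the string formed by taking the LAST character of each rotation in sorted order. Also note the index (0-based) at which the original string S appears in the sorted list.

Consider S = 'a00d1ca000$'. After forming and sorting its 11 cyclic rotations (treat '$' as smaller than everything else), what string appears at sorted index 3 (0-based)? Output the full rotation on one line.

All 11 rotations (rotation i = S[i:]+S[:i]):
  rot[0] = a00d1ca000$
  rot[1] = 00d1ca000$a
  rot[2] = 0d1ca000$a0
  rot[3] = d1ca000$a00
  rot[4] = 1ca000$a00d
  rot[5] = ca000$a00d1
  rot[6] = a000$a00d1c
  rot[7] = 000$a00d1ca
  rot[8] = 00$a00d1ca0
  rot[9] = 0$a00d1ca00
  rot[10] = $a00d1ca000
Sorted (with $ < everything):
  sorted[0] = $a00d1ca000
  sorted[1] = 0$a00d1ca00
  sorted[2] = 00$a00d1ca0
  sorted[3] = 000$a00d1ca
  sorted[4] = 00d1ca000$a
  sorted[5] = 0d1ca000$a0
  sorted[6] = 1ca000$a00d
  sorted[7] = a000$a00d1c
  sorted[8] = a00d1ca000$
  sorted[9] = ca000$a00d1
  sorted[10] = d1ca000$a00
sorted[3] = 000$a00d1ca

Answer: 000$a00d1ca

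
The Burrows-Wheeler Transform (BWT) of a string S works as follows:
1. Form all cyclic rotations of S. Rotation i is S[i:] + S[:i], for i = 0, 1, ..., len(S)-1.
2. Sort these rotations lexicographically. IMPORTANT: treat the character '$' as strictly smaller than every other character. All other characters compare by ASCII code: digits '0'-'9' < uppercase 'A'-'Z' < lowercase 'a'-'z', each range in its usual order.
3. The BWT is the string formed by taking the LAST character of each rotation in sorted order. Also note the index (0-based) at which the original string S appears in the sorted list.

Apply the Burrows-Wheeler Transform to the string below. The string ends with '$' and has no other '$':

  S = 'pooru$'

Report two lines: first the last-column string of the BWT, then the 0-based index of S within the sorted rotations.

Answer: upo$or
3

Derivation:
All 6 rotations (rotation i = S[i:]+S[:i]):
  rot[0] = pooru$
  rot[1] = ooru$p
  rot[2] = oru$po
  rot[3] = ru$poo
  rot[4] = u$poor
  rot[5] = $pooru
Sorted (with $ < everything):
  sorted[0] = $pooru  (last char: 'u')
  sorted[1] = ooru$p  (last char: 'p')
  sorted[2] = oru$po  (last char: 'o')
  sorted[3] = pooru$  (last char: '$')
  sorted[4] = ru$poo  (last char: 'o')
  sorted[5] = u$poor  (last char: 'r')
Last column: upo$or
Original string S is at sorted index 3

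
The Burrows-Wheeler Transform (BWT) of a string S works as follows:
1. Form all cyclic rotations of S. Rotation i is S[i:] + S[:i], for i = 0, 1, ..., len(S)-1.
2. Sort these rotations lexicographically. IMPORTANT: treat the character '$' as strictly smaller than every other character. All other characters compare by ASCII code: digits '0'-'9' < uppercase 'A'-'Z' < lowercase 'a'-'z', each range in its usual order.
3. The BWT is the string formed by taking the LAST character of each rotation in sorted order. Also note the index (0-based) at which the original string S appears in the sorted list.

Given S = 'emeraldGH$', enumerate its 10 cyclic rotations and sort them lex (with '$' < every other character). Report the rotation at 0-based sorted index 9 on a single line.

Answer: raldGH$eme

Derivation:
All 10 rotations (rotation i = S[i:]+S[:i]):
  rot[0] = emeraldGH$
  rot[1] = meraldGH$e
  rot[2] = eraldGH$em
  rot[3] = raldGH$eme
  rot[4] = aldGH$emer
  rot[5] = ldGH$emera
  rot[6] = dGH$emeral
  rot[7] = GH$emerald
  rot[8] = H$emeraldG
  rot[9] = $emeraldGH
Sorted (with $ < everything):
  sorted[0] = $emeraldGH
  sorted[1] = GH$emerald
  sorted[2] = H$emeraldG
  sorted[3] = aldGH$emer
  sorted[4] = dGH$emeral
  sorted[5] = emeraldGH$
  sorted[6] = eraldGH$em
  sorted[7] = ldGH$emera
  sorted[8] = meraldGH$e
  sorted[9] = raldGH$eme
sorted[9] = raldGH$eme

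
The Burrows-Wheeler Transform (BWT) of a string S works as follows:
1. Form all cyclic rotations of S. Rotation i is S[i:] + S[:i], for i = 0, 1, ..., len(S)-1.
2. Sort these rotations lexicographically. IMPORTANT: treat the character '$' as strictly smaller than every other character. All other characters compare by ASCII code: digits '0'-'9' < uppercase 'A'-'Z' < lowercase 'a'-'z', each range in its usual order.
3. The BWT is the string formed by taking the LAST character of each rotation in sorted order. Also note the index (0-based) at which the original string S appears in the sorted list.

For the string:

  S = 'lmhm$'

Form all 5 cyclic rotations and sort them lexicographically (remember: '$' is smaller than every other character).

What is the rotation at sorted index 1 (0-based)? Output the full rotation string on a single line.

Answer: hm$lm

Derivation:
All 5 rotations (rotation i = S[i:]+S[:i]):
  rot[0] = lmhm$
  rot[1] = mhm$l
  rot[2] = hm$lm
  rot[3] = m$lmh
  rot[4] = $lmhm
Sorted (with $ < everything):
  sorted[0] = $lmhm
  sorted[1] = hm$lm
  sorted[2] = lmhm$
  sorted[3] = m$lmh
  sorted[4] = mhm$l
sorted[1] = hm$lm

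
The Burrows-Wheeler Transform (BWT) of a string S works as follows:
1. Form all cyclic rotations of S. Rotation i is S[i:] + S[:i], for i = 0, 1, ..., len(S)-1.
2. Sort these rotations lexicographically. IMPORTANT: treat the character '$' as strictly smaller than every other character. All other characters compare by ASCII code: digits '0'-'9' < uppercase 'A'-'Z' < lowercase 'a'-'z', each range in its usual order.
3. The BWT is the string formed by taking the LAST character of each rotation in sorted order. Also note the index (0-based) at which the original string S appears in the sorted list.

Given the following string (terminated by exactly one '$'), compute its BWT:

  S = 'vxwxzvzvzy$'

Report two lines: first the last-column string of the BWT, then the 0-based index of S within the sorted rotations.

Answer: y$zzxvwzxvv
1

Derivation:
All 11 rotations (rotation i = S[i:]+S[:i]):
  rot[0] = vxwxzvzvzy$
  rot[1] = xwxzvzvzy$v
  rot[2] = wxzvzvzy$vx
  rot[3] = xzvzvzy$vxw
  rot[4] = zvzvzy$vxwx
  rot[5] = vzvzy$vxwxz
  rot[6] = zvzy$vxwxzv
  rot[7] = vzy$vxwxzvz
  rot[8] = zy$vxwxzvzv
  rot[9] = y$vxwxzvzvz
  rot[10] = $vxwxzvzvzy
Sorted (with $ < everything):
  sorted[0] = $vxwxzvzvzy  (last char: 'y')
  sorted[1] = vxwxzvzvzy$  (last char: '$')
  sorted[2] = vzvzy$vxwxz  (last char: 'z')
  sorted[3] = vzy$vxwxzvz  (last char: 'z')
  sorted[4] = wxzvzvzy$vx  (last char: 'x')
  sorted[5] = xwxzvzvzy$v  (last char: 'v')
  sorted[6] = xzvzvzy$vxw  (last char: 'w')
  sorted[7] = y$vxwxzvzvz  (last char: 'z')
  sorted[8] = zvzvzy$vxwx  (last char: 'x')
  sorted[9] = zvzy$vxwxzv  (last char: 'v')
  sorted[10] = zy$vxwxzvzv  (last char: 'v')
Last column: y$zzxvwzxvv
Original string S is at sorted index 1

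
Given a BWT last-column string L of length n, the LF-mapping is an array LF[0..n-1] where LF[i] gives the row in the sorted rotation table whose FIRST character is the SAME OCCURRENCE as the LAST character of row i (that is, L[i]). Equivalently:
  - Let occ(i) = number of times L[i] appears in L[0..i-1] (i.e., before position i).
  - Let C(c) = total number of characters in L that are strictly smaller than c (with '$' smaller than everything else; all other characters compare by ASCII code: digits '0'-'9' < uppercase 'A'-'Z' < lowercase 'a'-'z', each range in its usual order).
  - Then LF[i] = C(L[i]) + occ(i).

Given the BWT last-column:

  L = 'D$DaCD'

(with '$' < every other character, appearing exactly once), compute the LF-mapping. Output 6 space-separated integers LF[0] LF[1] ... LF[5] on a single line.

Char counts: '$':1, 'C':1, 'D':3, 'a':1
C (first-col start): C('$')=0, C('C')=1, C('D')=2, C('a')=5
L[0]='D': occ=0, LF[0]=C('D')+0=2+0=2
L[1]='$': occ=0, LF[1]=C('$')+0=0+0=0
L[2]='D': occ=1, LF[2]=C('D')+1=2+1=3
L[3]='a': occ=0, LF[3]=C('a')+0=5+0=5
L[4]='C': occ=0, LF[4]=C('C')+0=1+0=1
L[5]='D': occ=2, LF[5]=C('D')+2=2+2=4

Answer: 2 0 3 5 1 4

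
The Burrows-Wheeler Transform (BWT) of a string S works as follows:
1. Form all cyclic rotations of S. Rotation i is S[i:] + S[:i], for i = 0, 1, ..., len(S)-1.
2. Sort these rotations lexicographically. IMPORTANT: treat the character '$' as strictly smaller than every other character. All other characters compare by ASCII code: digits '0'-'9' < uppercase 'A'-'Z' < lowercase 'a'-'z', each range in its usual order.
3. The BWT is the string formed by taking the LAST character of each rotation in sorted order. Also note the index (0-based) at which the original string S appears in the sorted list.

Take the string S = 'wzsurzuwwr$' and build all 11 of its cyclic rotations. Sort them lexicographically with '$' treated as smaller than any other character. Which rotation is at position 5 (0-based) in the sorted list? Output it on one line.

Answer: uwwr$wzsurz

Derivation:
All 11 rotations (rotation i = S[i:]+S[:i]):
  rot[0] = wzsurzuwwr$
  rot[1] = zsurzuwwr$w
  rot[2] = surzuwwr$wz
  rot[3] = urzuwwr$wzs
  rot[4] = rzuwwr$wzsu
  rot[5] = zuwwr$wzsur
  rot[6] = uwwr$wzsurz
  rot[7] = wwr$wzsurzu
  rot[8] = wr$wzsurzuw
  rot[9] = r$wzsurzuww
  rot[10] = $wzsurzuwwr
Sorted (with $ < everything):
  sorted[0] = $wzsurzuwwr
  sorted[1] = r$wzsurzuww
  sorted[2] = rzuwwr$wzsu
  sorted[3] = surzuwwr$wz
  sorted[4] = urzuwwr$wzs
  sorted[5] = uwwr$wzsurz
  sorted[6] = wr$wzsurzuw
  sorted[7] = wwr$wzsurzu
  sorted[8] = wzsurzuwwr$
  sorted[9] = zsurzuwwr$w
  sorted[10] = zuwwr$wzsur
sorted[5] = uwwr$wzsurz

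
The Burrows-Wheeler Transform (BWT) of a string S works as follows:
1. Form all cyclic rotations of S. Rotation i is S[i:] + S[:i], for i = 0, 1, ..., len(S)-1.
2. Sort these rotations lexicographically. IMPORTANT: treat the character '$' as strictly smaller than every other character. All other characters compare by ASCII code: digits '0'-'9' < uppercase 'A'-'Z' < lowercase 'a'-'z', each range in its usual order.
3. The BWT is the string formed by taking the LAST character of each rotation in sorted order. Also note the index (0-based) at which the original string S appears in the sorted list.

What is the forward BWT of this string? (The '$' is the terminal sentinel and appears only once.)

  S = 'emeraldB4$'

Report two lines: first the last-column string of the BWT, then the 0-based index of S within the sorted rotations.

All 10 rotations (rotation i = S[i:]+S[:i]):
  rot[0] = emeraldB4$
  rot[1] = meraldB4$e
  rot[2] = eraldB4$em
  rot[3] = raldB4$eme
  rot[4] = aldB4$emer
  rot[5] = ldB4$emera
  rot[6] = dB4$emeral
  rot[7] = B4$emerald
  rot[8] = 4$emeraldB
  rot[9] = $emeraldB4
Sorted (with $ < everything):
  sorted[0] = $emeraldB4  (last char: '4')
  sorted[1] = 4$emeraldB  (last char: 'B')
  sorted[2] = B4$emerald  (last char: 'd')
  sorted[3] = aldB4$emer  (last char: 'r')
  sorted[4] = dB4$emeral  (last char: 'l')
  sorted[5] = emeraldB4$  (last char: '$')
  sorted[6] = eraldB4$em  (last char: 'm')
  sorted[7] = ldB4$emera  (last char: 'a')
  sorted[8] = meraldB4$e  (last char: 'e')
  sorted[9] = raldB4$eme  (last char: 'e')
Last column: 4Bdrl$maee
Original string S is at sorted index 5

Answer: 4Bdrl$maee
5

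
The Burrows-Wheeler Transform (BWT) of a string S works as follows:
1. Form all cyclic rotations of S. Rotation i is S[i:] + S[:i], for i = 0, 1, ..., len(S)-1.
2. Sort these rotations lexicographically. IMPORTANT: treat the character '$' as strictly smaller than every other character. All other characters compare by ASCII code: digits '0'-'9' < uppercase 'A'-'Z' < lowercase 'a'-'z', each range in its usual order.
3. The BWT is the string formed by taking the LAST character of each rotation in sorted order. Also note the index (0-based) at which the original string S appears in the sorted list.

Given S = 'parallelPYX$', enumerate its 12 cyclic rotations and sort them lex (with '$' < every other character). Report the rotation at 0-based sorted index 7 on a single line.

All 12 rotations (rotation i = S[i:]+S[:i]):
  rot[0] = parallelPYX$
  rot[1] = arallelPYX$p
  rot[2] = rallelPYX$pa
  rot[3] = allelPYX$par
  rot[4] = llelPYX$para
  rot[5] = lelPYX$paral
  rot[6] = elPYX$parall
  rot[7] = lPYX$paralle
  rot[8] = PYX$parallel
  rot[9] = YX$parallelP
  rot[10] = X$parallelPY
  rot[11] = $parallelPYX
Sorted (with $ < everything):
  sorted[0] = $parallelPYX
  sorted[1] = PYX$parallel
  sorted[2] = X$parallelPY
  sorted[3] = YX$parallelP
  sorted[4] = allelPYX$par
  sorted[5] = arallelPYX$p
  sorted[6] = elPYX$parall
  sorted[7] = lPYX$paralle
  sorted[8] = lelPYX$paral
  sorted[9] = llelPYX$para
  sorted[10] = parallelPYX$
  sorted[11] = rallelPYX$pa
sorted[7] = lPYX$paralle

Answer: lPYX$paralle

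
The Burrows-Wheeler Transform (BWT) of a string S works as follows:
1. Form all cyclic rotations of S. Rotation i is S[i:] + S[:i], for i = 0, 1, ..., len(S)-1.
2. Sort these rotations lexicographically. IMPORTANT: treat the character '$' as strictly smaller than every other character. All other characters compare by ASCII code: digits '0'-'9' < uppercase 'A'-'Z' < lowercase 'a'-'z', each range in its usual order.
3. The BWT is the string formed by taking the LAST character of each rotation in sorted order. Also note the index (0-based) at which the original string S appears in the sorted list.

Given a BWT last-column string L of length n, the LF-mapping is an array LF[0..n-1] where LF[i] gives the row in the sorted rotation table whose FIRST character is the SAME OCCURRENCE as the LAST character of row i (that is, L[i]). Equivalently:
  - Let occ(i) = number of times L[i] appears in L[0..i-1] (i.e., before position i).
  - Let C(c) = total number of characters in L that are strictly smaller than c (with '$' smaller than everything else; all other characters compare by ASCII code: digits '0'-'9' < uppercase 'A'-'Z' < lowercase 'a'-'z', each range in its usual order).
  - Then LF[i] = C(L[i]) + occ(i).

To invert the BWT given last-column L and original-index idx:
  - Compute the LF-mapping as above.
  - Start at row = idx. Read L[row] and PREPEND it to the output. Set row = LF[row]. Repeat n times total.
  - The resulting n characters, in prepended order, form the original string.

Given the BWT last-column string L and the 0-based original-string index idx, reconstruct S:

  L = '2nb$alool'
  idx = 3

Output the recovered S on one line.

LF mapping: 1 6 3 0 2 4 7 8 5
Walk LF starting at row 3, prepending L[row]:
  step 1: row=3, L[3]='$', prepend. Next row=LF[3]=0
  step 2: row=0, L[0]='2', prepend. Next row=LF[0]=1
  step 3: row=1, L[1]='n', prepend. Next row=LF[1]=6
  step 4: row=6, L[6]='o', prepend. Next row=LF[6]=7
  step 5: row=7, L[7]='o', prepend. Next row=LF[7]=8
  step 6: row=8, L[8]='l', prepend. Next row=LF[8]=5
  step 7: row=5, L[5]='l', prepend. Next row=LF[5]=4
  step 8: row=4, L[4]='a', prepend. Next row=LF[4]=2
  step 9: row=2, L[2]='b', prepend. Next row=LF[2]=3
Reversed output: balloon2$

Answer: balloon2$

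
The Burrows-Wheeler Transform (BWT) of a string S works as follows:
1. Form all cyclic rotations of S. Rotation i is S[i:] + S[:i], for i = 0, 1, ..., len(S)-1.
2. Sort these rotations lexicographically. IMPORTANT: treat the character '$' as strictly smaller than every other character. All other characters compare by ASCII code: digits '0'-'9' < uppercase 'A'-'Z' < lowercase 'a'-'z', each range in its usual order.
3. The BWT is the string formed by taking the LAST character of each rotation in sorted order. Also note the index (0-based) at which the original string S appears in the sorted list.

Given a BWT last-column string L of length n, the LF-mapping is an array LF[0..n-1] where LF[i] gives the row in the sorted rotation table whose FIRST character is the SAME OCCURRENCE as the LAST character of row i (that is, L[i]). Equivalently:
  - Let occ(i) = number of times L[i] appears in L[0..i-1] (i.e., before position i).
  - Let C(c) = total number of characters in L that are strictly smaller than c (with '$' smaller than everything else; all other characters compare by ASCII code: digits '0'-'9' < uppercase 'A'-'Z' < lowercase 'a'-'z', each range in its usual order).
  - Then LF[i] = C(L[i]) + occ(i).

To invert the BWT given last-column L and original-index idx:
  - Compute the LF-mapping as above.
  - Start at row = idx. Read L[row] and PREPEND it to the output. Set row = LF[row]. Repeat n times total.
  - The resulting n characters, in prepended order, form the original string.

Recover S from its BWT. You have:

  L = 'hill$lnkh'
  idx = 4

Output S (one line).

LF mapping: 1 3 5 6 0 7 8 4 2
Walk LF starting at row 4, prepending L[row]:
  step 1: row=4, L[4]='$', prepend. Next row=LF[4]=0
  step 2: row=0, L[0]='h', prepend. Next row=LF[0]=1
  step 3: row=1, L[1]='i', prepend. Next row=LF[1]=3
  step 4: row=3, L[3]='l', prepend. Next row=LF[3]=6
  step 5: row=6, L[6]='n', prepend. Next row=LF[6]=8
  step 6: row=8, L[8]='h', prepend. Next row=LF[8]=2
  step 7: row=2, L[2]='l', prepend. Next row=LF[2]=5
  step 8: row=5, L[5]='l', prepend. Next row=LF[5]=7
  step 9: row=7, L[7]='k', prepend. Next row=LF[7]=4
Reversed output: kllhnlih$

Answer: kllhnlih$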